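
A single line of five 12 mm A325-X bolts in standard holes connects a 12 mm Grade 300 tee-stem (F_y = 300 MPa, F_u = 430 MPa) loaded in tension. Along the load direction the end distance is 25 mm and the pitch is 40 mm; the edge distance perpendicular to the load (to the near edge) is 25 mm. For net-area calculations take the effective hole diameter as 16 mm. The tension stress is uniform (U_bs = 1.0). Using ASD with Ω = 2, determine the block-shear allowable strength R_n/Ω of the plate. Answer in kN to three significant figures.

219 kN

Shear plane L_v = 25 + 4·40 = 185 mm; A_gv = 185 × 12 = 2220 mm².
A_nv = (185 − 4.5·16) × 12 = 1356 mm².
A_nt = (25 − 0.5·16) × 12 = 204 mm².
0.6 F_u A_nv = 349.8 kN; 0.6 F_y A_gv = 399.6 kN → shear rupture governs the shear term.
R_n = 349.8 + 1.0 × 430 × 204 / 1000 = 437.6 kN.
Allowable strength R_n/Ω = 437.6 / 2 = 219 kN.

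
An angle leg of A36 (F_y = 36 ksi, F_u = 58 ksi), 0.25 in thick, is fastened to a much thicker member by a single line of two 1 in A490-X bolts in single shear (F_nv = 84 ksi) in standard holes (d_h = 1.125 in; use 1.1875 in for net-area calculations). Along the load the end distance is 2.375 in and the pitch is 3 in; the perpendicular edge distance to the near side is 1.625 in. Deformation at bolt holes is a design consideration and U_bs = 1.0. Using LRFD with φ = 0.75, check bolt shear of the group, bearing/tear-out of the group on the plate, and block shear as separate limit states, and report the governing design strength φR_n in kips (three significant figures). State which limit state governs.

33 kips (block shear governs)

Bolt shear: A_b = π·1²/4 = 0.7854 in²; R_n = 84 × 0.7854 × 2 × 1 = 131.9 kips → 0.75 × 131.9 = 99 kips.
Bearing: edge l_c = 1.812, r_n = 31.54 kips; interior l_c = 1.875, r_n = 32.62 kips; R_n = 31.54 + 1·32.62 = 64.16 kips → 48.1 kips.
Block shear: A_gv = 1.344, A_nv = 0.8984, A_nt = 0.2578 in²; R_n = min(0.6F_uA_nv, 0.6F_yA_gv) + U_bs·F_u·A_nt = 43.98 kips → 33 kips.
Block shear governs: 33 kips.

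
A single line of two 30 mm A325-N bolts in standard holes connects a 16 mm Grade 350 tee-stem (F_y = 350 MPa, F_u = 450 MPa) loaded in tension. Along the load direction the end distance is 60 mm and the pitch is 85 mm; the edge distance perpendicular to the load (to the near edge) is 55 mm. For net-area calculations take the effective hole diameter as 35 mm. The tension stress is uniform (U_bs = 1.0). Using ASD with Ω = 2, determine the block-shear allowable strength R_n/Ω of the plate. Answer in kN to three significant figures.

335 kN

Shear plane L_v = 60 + 1·85 = 145 mm; A_gv = 145 × 16 = 2320 mm².
A_nv = (145 − 1.5·35) × 16 = 1480 mm².
A_nt = (55 − 0.5·35) × 16 = 600 mm².
0.6 F_u A_nv = 399.6 kN; 0.6 F_y A_gv = 487.2 kN → shear rupture governs the shear term.
R_n = 399.6 + 1.0 × 450 × 600 / 1000 = 669.6 kN.
Allowable strength R_n/Ω = 669.6 / 2 = 335 kN.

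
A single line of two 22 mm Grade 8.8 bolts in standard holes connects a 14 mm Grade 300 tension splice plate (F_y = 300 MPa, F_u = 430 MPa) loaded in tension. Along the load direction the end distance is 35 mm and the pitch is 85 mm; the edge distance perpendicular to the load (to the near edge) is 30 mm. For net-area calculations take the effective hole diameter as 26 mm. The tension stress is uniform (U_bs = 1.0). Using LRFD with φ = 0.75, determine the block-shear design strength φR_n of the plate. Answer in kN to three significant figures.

296 kN

Shear plane L_v = 35 + 1·85 = 120 mm; A_gv = 120 × 14 = 1680 mm².
A_nv = (120 − 1.5·26) × 14 = 1134 mm².
A_nt = (30 − 0.5·26) × 14 = 238 mm².
0.6 F_u A_nv = 292.6 kN; 0.6 F_y A_gv = 302.4 kN → shear rupture governs the shear term.
R_n = 292.6 + 1.0 × 430 × 238 / 1000 = 394.9 kN.
Design strength φR_n = 0.75 × 394.9 = 296 kN.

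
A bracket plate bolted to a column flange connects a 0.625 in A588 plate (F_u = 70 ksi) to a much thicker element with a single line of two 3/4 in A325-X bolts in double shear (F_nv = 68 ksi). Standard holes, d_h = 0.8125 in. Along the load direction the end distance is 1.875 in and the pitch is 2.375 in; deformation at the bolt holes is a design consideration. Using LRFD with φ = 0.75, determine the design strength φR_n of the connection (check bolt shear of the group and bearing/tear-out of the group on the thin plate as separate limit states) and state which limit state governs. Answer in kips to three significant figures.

90.1 kips (bolt shear governs)

Bolt shear: A_b = π·0.75²/4 = 0.4418 in²; R_n = 68 × 0.4418 × 2 × 2 = 120.2 kips → 0.75 × 120.2 = 90.1 kips.
Bearing (1.2 l_c t F_u ≤ 2.4 d t F_u): upper limit = 2.4·0.75·0.625·70 = 78.75 kips.
  Edge l_c = 1.875 − 0.8125/2 = 1.469 → r_n = 77.11 kips; interior l_c = 2.375 − 0.8125 = 1.562 → r_n = 78.75 kips.
  R_n,bearing = 1·77.11 + 1·78.75 = 155.9 kips → 0.75 × 155.9 = 117 kips.
Bolt shear governs: 90.1 kips.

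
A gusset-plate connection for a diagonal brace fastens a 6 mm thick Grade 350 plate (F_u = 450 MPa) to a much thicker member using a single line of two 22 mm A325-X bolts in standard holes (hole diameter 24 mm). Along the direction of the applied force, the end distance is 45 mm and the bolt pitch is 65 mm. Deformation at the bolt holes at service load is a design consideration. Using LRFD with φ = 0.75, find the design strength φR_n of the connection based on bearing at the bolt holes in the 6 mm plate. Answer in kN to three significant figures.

180 kN

Per bolt r_n = 1.2 l_c t F_u ≤ 2.4 d t F_u; upper limit = 2.4 × 22 × 6 × 450 / 1000 = 142.6 kN.
Edge bolt: l_c = 45 − 24/2 = 33 mm → 1.2 × 33 × 6 × 450 / 1000 = 106.9 → r_n = 106.9 kN.
Interior bolts: l_c = 65 − 24 = 41 mm → 1.2 × 41 × 6 × 450 / 1000 = 132.8 → r_n = 132.8 kN.
R_n = 1 × 106.9 + 1 × 132.8 = 239.8 kN.
Design strength φR_n = 0.75 × 239.8 = 180 kN.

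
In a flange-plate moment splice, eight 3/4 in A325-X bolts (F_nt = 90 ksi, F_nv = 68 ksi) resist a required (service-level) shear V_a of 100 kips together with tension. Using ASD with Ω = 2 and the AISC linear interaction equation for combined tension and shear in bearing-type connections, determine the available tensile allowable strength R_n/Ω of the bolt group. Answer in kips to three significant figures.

A_b = π·0.75²/4 = 0.4418 in²; f_rv = 100 / (8 × 0.4418) = 28.29 ksi.
F'_nt = 1.3 F_nt − (Ω F_nt / F_nv) f_rv = 1.3·90 − (2·90/68)·28.29 = 42.1 ksi, capped at F_nt → F'_nt = 42.1 ksi.
R_n = F'_nt · A_b · n = 42.1 × 0.4418 × 8 = 148.8 kips.
Allowable strength R_n/Ω = 148.8 / 2 = 74.4 kips.

74.4 kips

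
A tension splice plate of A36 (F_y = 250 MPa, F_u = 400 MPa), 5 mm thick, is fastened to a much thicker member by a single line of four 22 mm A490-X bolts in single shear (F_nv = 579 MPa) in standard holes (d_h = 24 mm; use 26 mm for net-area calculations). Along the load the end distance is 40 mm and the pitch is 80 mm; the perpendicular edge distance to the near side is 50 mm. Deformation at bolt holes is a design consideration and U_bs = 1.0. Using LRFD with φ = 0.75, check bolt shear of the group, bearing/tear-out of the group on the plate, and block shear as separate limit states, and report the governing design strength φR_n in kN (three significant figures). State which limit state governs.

Bolt shear: A_b = π·22²/4 = 380.1 mm²; R_n = 579 × 380.1 × 4 × 1 / 1000 = 880.4 kN → 0.75 × 880.4 = 660 kN.
Bearing: edge l_c = 28, r_n = 67.2 kN; interior l_c = 56, r_n = 105.6 kN; R_n = 67.2 + 3·105.6 = 384 kN → 288 kN.
Block shear: A_gv = 1400, A_nv = 945, A_nt = 185 mm²; R_n = min(0.6F_uA_nv, 0.6F_yA_gv) + U_bs·F_u·A_nt = 284 kN → 213 kN.
Block shear governs: 213 kN.

213 kN (block shear governs)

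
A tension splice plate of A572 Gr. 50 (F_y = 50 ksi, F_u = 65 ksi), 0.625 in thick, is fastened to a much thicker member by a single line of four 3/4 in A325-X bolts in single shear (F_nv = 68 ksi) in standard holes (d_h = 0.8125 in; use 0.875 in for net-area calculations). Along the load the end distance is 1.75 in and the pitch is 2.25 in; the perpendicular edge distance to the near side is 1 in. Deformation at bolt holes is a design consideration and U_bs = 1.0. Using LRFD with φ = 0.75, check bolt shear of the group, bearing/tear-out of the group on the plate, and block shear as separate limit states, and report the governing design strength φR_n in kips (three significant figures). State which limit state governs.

90.1 kips (bolt shear governs)

Bolt shear: A_b = π·0.75²/4 = 0.4418 in²; R_n = 68 × 0.4418 × 4 × 1 = 120.2 kips → 0.75 × 120.2 = 90.1 kips.
Bearing: edge l_c = 1.344, r_n = 65.51 kips; interior l_c = 1.438, r_n = 70.08 kips; R_n = 65.51 + 3·70.08 = 275.7 kips → 207 kips.
Block shear: A_gv = 5.312, A_nv = 3.398, A_nt = 0.3516 in²; R_n = min(0.6F_uA_nv, 0.6F_yA_gv) + U_bs·F_u·A_nt = 155.4 kips → 117 kips.
Bolt shear governs: 90.1 kips.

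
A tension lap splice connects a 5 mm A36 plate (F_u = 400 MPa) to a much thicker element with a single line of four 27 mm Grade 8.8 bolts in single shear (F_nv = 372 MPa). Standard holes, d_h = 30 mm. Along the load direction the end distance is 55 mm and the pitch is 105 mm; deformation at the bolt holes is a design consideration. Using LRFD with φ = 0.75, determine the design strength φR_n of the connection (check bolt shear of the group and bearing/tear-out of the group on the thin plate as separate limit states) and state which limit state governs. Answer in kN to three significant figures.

364 kN (bearing governs)

Bolt shear: A_b = π·27²/4 = 572.6 mm²; R_n = 372 × 572.6 × 4 × 1 / 1000 = 852 kN → 0.75 × 852 = 639 kN.
Bearing (1.2 l_c t F_u ≤ 2.4 d t F_u): upper limit = 2.4·27·5·400 / 1000 = 129.6 kN.
  Edge l_c = 55 − 30/2 = 40 → r_n = 96 kN; interior l_c = 105 − 30 = 75 → r_n = 129.6 kN.
  R_n,bearing = 1·96 + 3·129.6 = 484.8 kN → 0.75 × 484.8 = 364 kN.
Bearing governs: 364 kN.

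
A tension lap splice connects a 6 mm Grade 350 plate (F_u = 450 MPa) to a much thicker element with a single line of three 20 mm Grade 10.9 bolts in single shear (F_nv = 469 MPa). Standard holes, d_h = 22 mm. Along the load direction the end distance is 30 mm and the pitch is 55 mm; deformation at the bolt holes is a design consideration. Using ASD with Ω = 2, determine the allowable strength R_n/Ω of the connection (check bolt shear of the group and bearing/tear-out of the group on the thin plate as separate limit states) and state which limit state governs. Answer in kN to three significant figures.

138 kN (bearing governs)

Bolt shear: A_b = π·20²/4 = 314.2 mm²; R_n = 469 × 314.2 × 3 × 1 / 1000 = 442 kN → 442 / 2 = 221 kN.
Bearing (1.2 l_c t F_u ≤ 2.4 d t F_u): upper limit = 2.4·20·6·450 / 1000 = 129.6 kN.
  Edge l_c = 30 − 22/2 = 19 → r_n = 61.56 kN; interior l_c = 55 − 22 = 33 → r_n = 106.9 kN.
  R_n,bearing = 1·61.56 + 2·106.9 = 275.4 kN → 275.4 / 2 = 138 kN.
Bearing governs: 138 kN.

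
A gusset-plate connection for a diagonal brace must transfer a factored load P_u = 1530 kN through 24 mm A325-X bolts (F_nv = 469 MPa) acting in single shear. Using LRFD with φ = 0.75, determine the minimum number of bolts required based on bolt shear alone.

A_b = π·24²/4 = 452.4 mm².
Per-bolt design strength φR_n = 0.75 × 469 × 452.4 × 1 / 1000 = 159.1 kN.
n ≥ 1530 / 159.1 = 9.615 → use 10 bolts.

10 bolts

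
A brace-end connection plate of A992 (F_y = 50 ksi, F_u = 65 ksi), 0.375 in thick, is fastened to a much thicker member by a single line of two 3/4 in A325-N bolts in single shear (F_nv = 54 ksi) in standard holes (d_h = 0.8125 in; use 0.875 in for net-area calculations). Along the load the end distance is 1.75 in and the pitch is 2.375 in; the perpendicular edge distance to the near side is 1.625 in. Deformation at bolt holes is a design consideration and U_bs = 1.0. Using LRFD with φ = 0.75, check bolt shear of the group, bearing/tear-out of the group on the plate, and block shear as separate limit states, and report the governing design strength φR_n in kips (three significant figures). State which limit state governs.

35.8 kips (bolt shear governs)

Bolt shear: A_b = π·0.75²/4 = 0.4418 in²; R_n = 54 × 0.4418 × 2 × 1 = 47.71 kips → 0.75 × 47.71 = 35.8 kips.
Bearing: edge l_c = 1.344, r_n = 39.3 kips; interior l_c = 1.562, r_n = 43.87 kips; R_n = 39.3 + 1·43.87 = 83.18 kips → 62.4 kips.
Block shear: A_gv = 1.547, A_nv = 1.055, A_nt = 0.4453 in²; R_n = min(0.6F_uA_nv, 0.6F_yA_gv) + U_bs·F_u·A_nt = 70.08 kips → 52.6 kips.
Bolt shear governs: 35.8 kips.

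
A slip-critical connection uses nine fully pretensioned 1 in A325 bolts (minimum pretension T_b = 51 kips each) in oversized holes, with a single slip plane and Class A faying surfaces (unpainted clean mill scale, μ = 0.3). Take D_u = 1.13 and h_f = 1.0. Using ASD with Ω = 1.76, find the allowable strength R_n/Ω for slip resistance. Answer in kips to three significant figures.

R_n = μ · D_u · h_f · T_b · n_s · n_b = 0.3 × 1.13 × 1.0 × 51 × 1 × 9 = 155.6 kips.
Allowable strength R_n/Ω = 155.6 / 1.76 = 88.4 kips.

88.4 kips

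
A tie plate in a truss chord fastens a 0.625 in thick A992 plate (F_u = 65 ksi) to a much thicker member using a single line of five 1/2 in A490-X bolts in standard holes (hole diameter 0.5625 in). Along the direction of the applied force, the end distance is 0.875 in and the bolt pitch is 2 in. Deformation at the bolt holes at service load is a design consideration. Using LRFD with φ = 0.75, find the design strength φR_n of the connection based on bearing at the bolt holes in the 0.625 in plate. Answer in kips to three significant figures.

168 kips

Per bolt r_n = 1.2 l_c t F_u ≤ 2.4 d t F_u; upper limit = 2.4 × 0.5 × 0.625 × 65 = 48.75 kips.
Edge bolt: l_c = 0.875 − 0.5625/2 = 0.5938 in → 1.2 × 0.5938 × 0.625 × 65 = 28.95 → r_n = 28.95 kips.
Interior bolts: l_c = 2 − 0.5625 = 1.438 in → 1.2 × 1.438 × 0.625 × 65 = 70.08 → r_n = 48.75 kips.
R_n = 1 × 28.95 + 4 × 48.75 = 223.9 kips.
Design strength φR_n = 0.75 × 223.9 = 168 kips.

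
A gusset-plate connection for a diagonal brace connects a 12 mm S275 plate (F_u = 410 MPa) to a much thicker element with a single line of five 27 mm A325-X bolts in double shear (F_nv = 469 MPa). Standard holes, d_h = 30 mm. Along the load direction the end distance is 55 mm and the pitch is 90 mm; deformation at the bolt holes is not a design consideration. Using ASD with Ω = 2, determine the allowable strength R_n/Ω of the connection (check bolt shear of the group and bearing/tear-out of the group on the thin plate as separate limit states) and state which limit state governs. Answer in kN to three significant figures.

945 kN (bearing governs)

Bolt shear: A_b = π·27²/4 = 572.6 mm²; R_n = 469 × 572.6 × 5 × 2 / 1000 = 2685 kN → 2685 / 2 = 1340 kN.
Bearing (1.5 l_c t F_u ≤ 3.0 d t F_u): upper limit = 3.0·27·12·410 / 1000 = 398.5 kN.
  Edge l_c = 55 − 30/2 = 40 → r_n = 295.2 kN; interior l_c = 90 − 30 = 60 → r_n = 398.5 kN.
  R_n,bearing = 1·295.2 + 4·398.5 = 1889 kN → 1889 / 2 = 945 kN.
Bearing governs: 945 kN.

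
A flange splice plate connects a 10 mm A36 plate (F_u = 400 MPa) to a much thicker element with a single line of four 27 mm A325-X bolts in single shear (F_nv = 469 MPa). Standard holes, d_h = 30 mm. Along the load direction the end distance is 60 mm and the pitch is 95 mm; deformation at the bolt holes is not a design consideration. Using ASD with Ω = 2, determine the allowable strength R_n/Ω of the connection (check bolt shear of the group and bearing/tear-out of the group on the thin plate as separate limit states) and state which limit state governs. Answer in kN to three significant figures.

Bolt shear: A_b = π·27²/4 = 572.6 mm²; R_n = 469 × 572.6 × 4 × 1 / 1000 = 1074 kN → 1074 / 2 = 537 kN.
Bearing (1.5 l_c t F_u ≤ 3.0 d t F_u): upper limit = 3.0·27·10·400 / 1000 = 324 kN.
  Edge l_c = 60 − 30/2 = 45 → r_n = 270 kN; interior l_c = 95 − 30 = 65 → r_n = 324 kN.
  R_n,bearing = 1·270 + 3·324 = 1242 kN → 1242 / 2 = 621 kN.
Bolt shear governs: 537 kN.

537 kN (bolt shear governs)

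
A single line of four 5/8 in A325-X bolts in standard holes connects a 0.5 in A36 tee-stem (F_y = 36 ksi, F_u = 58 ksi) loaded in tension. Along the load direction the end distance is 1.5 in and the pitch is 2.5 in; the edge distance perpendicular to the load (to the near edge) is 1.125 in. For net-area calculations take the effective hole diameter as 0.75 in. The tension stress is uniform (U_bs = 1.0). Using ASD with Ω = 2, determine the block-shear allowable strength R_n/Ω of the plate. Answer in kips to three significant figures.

Shear plane L_v = 1.5 + 3·2.5 = 9 in; A_gv = 9 × 0.5 = 4.5 in².
A_nv = (9 − 3.5·0.75) × 0.5 = 3.188 in².
A_nt = (1.125 − 0.5·0.75) × 0.5 = 0.375 in².
0.6 F_u A_nv = 110.9 kips; 0.6 F_y A_gv = 97.2 kips → shear yielding governs the shear term.
R_n = 97.2 + 1.0 × 58 × 0.375 = 118.9 kips.
Allowable strength R_n/Ω = 118.9 / 2 = 59.5 kips.

59.5 kips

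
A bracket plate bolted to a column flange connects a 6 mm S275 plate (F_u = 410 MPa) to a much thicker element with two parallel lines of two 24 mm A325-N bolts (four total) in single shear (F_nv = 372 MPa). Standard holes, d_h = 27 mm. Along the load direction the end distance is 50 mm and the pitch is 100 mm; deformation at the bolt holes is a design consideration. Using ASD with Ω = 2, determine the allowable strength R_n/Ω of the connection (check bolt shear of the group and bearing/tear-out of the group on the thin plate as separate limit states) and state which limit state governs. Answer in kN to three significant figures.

Bolt shear: A_b = π·24²/4 = 452.4 mm²; R_n = 372 × 452.4 × 4 × 1 / 1000 = 673.2 kN → 673.2 / 2 = 337 kN.
Bearing (1.2 l_c t F_u ≤ 2.4 d t F_u): upper limit = 2.4·24·6·410 / 1000 = 141.7 kN.
  Edge l_c = 50 − 27/2 = 36.5 → r_n = 107.7 kN; interior l_c = 100 − 27 = 73 → r_n = 141.7 kN.
  R_n,bearing = 2·107.7 + 2·141.7 = 498.9 kN → 498.9 / 2 = 249 kN.
Bearing governs: 249 kN.

249 kN (bearing governs)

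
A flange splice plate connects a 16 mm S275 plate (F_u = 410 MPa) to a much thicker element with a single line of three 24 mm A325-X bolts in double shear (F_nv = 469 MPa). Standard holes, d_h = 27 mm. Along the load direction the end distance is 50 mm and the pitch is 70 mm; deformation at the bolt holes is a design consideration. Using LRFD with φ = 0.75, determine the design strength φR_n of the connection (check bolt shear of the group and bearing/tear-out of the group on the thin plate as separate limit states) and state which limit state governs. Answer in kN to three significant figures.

Bolt shear: A_b = π·24²/4 = 452.4 mm²; R_n = 469 × 452.4 × 3 × 2 / 1000 = 1273 kN → 0.75 × 1273 = 955 kN.
Bearing (1.2 l_c t F_u ≤ 2.4 d t F_u): upper limit = 2.4·24·16·410 / 1000 = 377.9 kN.
  Edge l_c = 50 − 27/2 = 36.5 → r_n = 287.3 kN; interior l_c = 70 − 27 = 43 → r_n = 338.5 kN.
  R_n,bearing = 1·287.3 + 2·338.5 = 964.3 kN → 0.75 × 964.3 = 723 kN.
Bearing governs: 723 kN.

723 kN (bearing governs)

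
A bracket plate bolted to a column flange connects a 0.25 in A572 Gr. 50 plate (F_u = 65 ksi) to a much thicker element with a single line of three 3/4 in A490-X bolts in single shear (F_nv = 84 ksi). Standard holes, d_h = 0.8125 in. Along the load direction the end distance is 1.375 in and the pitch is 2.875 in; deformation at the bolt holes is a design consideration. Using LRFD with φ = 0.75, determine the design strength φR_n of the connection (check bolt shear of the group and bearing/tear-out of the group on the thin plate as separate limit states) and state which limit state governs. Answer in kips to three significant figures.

58 kips (bearing governs)

Bolt shear: A_b = π·0.75²/4 = 0.4418 in²; R_n = 84 × 0.4418 × 3 × 1 = 111.3 kips → 0.75 × 111.3 = 83.5 kips.
Bearing (1.2 l_c t F_u ≤ 2.4 d t F_u): upper limit = 2.4·0.75·0.25·65 = 29.25 kips.
  Edge l_c = 1.375 − 0.8125/2 = 0.9688 → r_n = 18.89 kips; interior l_c = 2.875 − 0.8125 = 2.062 → r_n = 29.25 kips.
  R_n,bearing = 1·18.89 + 2·29.25 = 77.39 kips → 0.75 × 77.39 = 58 kips.
Bearing governs: 58 kips.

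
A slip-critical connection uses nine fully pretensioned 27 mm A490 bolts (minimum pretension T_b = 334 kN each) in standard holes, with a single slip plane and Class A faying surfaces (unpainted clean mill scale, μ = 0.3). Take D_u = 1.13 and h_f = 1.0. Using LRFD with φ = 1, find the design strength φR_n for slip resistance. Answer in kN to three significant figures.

1020 kN

R_n = μ · D_u · h_f · T_b · n_s · n_b = 0.3 × 1.13 × 1.0 × 334 × 1 × 9 = 1019 kN.
Design strength φR_n = 1 × 1019 = 1020 kN.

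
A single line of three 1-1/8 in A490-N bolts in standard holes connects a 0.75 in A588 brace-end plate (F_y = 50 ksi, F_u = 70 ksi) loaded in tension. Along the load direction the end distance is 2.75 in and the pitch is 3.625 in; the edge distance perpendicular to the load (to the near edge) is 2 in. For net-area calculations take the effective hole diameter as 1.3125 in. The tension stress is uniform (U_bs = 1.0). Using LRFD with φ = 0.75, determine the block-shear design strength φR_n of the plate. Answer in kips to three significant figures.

212 kips

Shear plane L_v = 2.75 + 2·3.625 = 10 in; A_gv = 10 × 0.75 = 7.5 in².
A_nv = (10 − 2.5·1.3125) × 0.75 = 5.039 in².
A_nt = (2 − 0.5·1.3125) × 0.75 = 1.008 in².
0.6 F_u A_nv = 211.6 kips; 0.6 F_y A_gv = 225 kips → shear rupture governs the shear term.
R_n = 211.6 + 1.0 × 70 × 1.008 = 282.2 kips.
Design strength φR_n = 0.75 × 282.2 = 212 kips.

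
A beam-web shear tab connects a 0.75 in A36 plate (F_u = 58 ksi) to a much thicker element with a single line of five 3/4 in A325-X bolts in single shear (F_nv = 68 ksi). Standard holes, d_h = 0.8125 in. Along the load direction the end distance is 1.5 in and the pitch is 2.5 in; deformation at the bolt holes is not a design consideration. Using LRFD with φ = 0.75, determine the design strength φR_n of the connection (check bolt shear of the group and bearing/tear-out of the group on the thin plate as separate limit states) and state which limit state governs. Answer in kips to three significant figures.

113 kips (bolt shear governs)

Bolt shear: A_b = π·0.75²/4 = 0.4418 in²; R_n = 68 × 0.4418 × 5 × 1 = 150.2 kips → 0.75 × 150.2 = 113 kips.
Bearing (1.5 l_c t F_u ≤ 3.0 d t F_u): upper limit = 3.0·0.75·0.75·58 = 97.88 kips.
  Edge l_c = 1.5 − 0.8125/2 = 1.094 → r_n = 71.37 kips; interior l_c = 2.5 − 0.8125 = 1.688 → r_n = 97.88 kips.
  R_n,bearing = 1·71.37 + 4·97.88 = 462.9 kips → 0.75 × 462.9 = 347 kips.
Bolt shear governs: 113 kips.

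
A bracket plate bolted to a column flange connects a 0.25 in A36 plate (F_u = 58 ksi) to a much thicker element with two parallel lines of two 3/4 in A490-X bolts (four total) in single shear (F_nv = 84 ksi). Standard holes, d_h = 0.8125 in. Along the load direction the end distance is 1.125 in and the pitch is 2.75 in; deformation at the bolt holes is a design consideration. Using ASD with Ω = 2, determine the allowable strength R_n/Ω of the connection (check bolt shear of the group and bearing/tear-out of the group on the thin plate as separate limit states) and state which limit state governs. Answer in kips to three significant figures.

38.6 kips (bearing governs)

Bolt shear: A_b = π·0.75²/4 = 0.4418 in²; R_n = 84 × 0.4418 × 4 × 1 = 148.4 kips → 148.4 / 2 = 74.2 kips.
Bearing (1.2 l_c t F_u ≤ 2.4 d t F_u): upper limit = 2.4·0.75·0.25·58 = 26.1 kips.
  Edge l_c = 1.125 − 0.8125/2 = 0.7188 → r_n = 12.51 kips; interior l_c = 2.75 − 0.8125 = 1.938 → r_n = 26.1 kips.
  R_n,bearing = 2·12.51 + 2·26.1 = 77.21 kips → 77.21 / 2 = 38.6 kips.
Bearing governs: 38.6 kips.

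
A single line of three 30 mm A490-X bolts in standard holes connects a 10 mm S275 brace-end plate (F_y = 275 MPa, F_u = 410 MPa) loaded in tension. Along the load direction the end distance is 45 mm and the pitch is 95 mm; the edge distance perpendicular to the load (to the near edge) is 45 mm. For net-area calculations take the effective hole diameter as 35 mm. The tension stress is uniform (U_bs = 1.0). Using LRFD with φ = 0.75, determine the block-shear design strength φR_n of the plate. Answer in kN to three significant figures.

357 kN

Shear plane L_v = 45 + 2·95 = 235 mm; A_gv = 235 × 10 = 2350 mm².
A_nv = (235 − 2.5·35) × 10 = 1475 mm².
A_nt = (45 − 0.5·35) × 10 = 275 mm².
0.6 F_u A_nv = 362.9 kN; 0.6 F_y A_gv = 387.8 kN → shear rupture governs the shear term.
R_n = 362.9 + 1.0 × 410 × 275 / 1000 = 475.6 kN.
Design strength φR_n = 0.75 × 475.6 = 357 kN.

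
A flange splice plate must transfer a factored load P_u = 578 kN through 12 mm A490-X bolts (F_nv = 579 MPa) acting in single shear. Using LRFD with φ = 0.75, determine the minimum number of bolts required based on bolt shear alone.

12 bolts

A_b = π·12²/4 = 113.1 mm².
Per-bolt design strength φR_n = 0.75 × 579 × 113.1 × 1 / 1000 = 49.11 kN.
n ≥ 578 / 49.11 = 11.77 → use 12 bolts.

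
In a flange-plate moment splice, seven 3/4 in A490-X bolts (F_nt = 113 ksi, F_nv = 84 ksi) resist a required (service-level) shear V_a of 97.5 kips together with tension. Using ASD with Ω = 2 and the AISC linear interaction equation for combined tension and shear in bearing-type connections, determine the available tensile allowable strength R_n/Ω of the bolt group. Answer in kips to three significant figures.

A_b = π·0.75²/4 = 0.4418 in²; f_rv = 97.5 / (7 × 0.4418) = 31.53 ksi.
F'_nt = 1.3 F_nt − (Ω F_nt / F_nv) f_rv = 1.3·113 − (2·113/84)·31.53 = 62.08 ksi, capped at F_nt → F'_nt = 62.08 ksi.
R_n = F'_nt · A_b · n = 62.08 × 0.4418 × 7 = 192 kips.
Allowable strength R_n/Ω = 192 / 2 = 96 kips.

96 kips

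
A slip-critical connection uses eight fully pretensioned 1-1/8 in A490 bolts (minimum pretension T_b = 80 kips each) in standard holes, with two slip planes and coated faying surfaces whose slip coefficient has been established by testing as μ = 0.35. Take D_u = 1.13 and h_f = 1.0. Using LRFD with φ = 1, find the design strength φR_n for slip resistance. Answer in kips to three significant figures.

R_n = μ · D_u · h_f · T_b · n_s · n_b = 0.35 × 1.13 × 1.0 × 80 × 2 × 8 = 506.2 kips.
Design strength φR_n = 1 × 506.2 = 506 kips.

506 kips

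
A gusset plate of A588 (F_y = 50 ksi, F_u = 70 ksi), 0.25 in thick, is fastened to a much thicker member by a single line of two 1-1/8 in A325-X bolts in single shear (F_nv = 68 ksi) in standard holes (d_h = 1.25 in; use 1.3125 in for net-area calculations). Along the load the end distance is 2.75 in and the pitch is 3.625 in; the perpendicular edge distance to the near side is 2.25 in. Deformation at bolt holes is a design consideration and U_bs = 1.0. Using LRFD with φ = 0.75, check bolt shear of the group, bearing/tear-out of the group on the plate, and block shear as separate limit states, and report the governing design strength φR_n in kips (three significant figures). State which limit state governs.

55.6 kips (block shear governs)

Bolt shear: A_b = π·1.125²/4 = 0.994 in²; R_n = 68 × 0.994 × 2 × 1 = 135.2 kips → 0.75 × 135.2 = 101 kips.
Bearing: edge l_c = 2.125, r_n = 44.62 kips; interior l_c = 2.375, r_n = 47.25 kips; R_n = 44.62 + 1·47.25 = 91.88 kips → 68.9 kips.
Block shear: A_gv = 1.594, A_nv = 1.102, A_nt = 0.3984 in²; R_n = min(0.6F_uA_nv, 0.6F_yA_gv) + U_bs·F_u·A_nt = 74.16 kips → 55.6 kips.
Block shear governs: 55.6 kips.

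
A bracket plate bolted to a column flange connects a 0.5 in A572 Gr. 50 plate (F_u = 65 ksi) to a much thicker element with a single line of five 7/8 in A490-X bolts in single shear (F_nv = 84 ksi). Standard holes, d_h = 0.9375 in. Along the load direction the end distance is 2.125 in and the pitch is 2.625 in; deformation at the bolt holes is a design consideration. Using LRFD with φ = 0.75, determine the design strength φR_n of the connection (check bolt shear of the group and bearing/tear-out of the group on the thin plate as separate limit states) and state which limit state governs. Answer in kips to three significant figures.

189 kips (bolt shear governs)

Bolt shear: A_b = π·0.875²/4 = 0.6013 in²; R_n = 84 × 0.6013 × 5 × 1 = 252.6 kips → 0.75 × 252.6 = 189 kips.
Bearing (1.2 l_c t F_u ≤ 2.4 d t F_u): upper limit = 2.4·0.875·0.5·65 = 68.25 kips.
  Edge l_c = 2.125 − 0.9375/2 = 1.656 → r_n = 64.59 kips; interior l_c = 2.625 − 0.9375 = 1.688 → r_n = 65.81 kips.
  R_n,bearing = 1·64.59 + 4·65.81 = 327.8 kips → 0.75 × 327.8 = 246 kips.
Bolt shear governs: 189 kips.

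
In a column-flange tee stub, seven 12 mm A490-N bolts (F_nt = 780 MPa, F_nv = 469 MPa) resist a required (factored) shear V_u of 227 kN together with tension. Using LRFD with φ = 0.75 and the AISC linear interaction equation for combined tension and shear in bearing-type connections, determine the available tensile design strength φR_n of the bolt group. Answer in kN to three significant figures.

225 kN

A_b = π·12²/4 = 113.1 mm²; f_rv = 227 × 1000 / (7 × 113.1) = 286.7 MPa.
F'_nt = 1.3 F_nt − (F_nt / φF_nv) f_rv = 1.3·780 − (780/(0.75·469))·286.7 = 378.2 MPa, capped at F_nt → F'_nt = 378.2 MPa.
R_n = F'_nt · A_b · n = 378.2 × 113.1 × 7 / 1000 = 299.4 kN.
Design strength φR_n = 0.75 × 299.4 = 225 kN.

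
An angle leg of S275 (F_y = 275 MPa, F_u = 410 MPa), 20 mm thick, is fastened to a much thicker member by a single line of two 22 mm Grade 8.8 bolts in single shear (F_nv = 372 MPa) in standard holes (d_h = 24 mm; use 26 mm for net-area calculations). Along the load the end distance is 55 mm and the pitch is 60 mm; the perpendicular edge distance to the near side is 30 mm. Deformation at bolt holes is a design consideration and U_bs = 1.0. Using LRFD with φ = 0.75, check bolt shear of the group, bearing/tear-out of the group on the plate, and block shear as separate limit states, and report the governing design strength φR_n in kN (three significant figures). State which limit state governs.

212 kN (bolt shear governs)

Bolt shear: A_b = π·22²/4 = 380.1 mm²; R_n = 372 × 380.1 × 2 × 1 / 1000 = 282.8 kN → 0.75 × 282.8 = 212 kN.
Bearing: edge l_c = 43, r_n = 423.1 kN; interior l_c = 36, r_n = 354.2 kN; R_n = 423.1 + 1·354.2 = 777.4 kN → 583 kN.
Block shear: A_gv = 2300, A_nv = 1520, A_nt = 340 mm²; R_n = min(0.6F_uA_nv, 0.6F_yA_gv) + U_bs·F_u·A_nt = 513.3 kN → 385 kN.
Bolt shear governs: 212 kN.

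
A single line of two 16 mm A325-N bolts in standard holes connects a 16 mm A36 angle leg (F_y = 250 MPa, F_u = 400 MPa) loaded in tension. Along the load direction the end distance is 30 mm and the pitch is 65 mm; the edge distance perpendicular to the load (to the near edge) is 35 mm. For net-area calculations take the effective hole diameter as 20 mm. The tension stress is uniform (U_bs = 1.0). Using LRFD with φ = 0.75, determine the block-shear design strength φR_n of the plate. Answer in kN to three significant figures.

291 kN

Shear plane L_v = 30 + 1·65 = 95 mm; A_gv = 95 × 16 = 1520 mm².
A_nv = (95 − 1.5·20) × 16 = 1040 mm².
A_nt = (35 − 0.5·20) × 16 = 400 mm².
0.6 F_u A_nv = 249.6 kN; 0.6 F_y A_gv = 228 kN → shear yielding governs the shear term.
R_n = 228 + 1.0 × 400 × 400 / 1000 = 388 kN.
Design strength φR_n = 0.75 × 388 = 291 kN.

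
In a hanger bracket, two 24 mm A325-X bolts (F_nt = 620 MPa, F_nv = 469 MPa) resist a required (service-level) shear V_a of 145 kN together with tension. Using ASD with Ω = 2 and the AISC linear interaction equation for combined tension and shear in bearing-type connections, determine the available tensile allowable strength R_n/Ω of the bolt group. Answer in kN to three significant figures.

A_b = π·24²/4 = 452.4 mm²; f_rv = 145 × 1000 / (2 × 452.4) = 160.3 MPa.
F'_nt = 1.3 F_nt − (Ω F_nt / F_nv) f_rv = 1.3·620 − (2·620/469)·160.3 = 382.3 MPa, capped at F_nt → F'_nt = 382.3 MPa.
R_n = F'_nt · A_b · n = 382.3 × 452.4 × 2 / 1000 = 345.9 kN.
Allowable strength R_n/Ω = 345.9 / 2 = 173 kN.

173 kN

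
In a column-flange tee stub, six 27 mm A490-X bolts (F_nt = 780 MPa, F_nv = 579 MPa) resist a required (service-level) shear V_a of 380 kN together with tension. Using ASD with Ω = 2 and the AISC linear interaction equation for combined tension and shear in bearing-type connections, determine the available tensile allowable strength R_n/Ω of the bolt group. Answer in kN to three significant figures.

1230 kN

A_b = π·27²/4 = 572.6 mm²; f_rv = 380 × 1000 / (6 × 572.6) = 110.6 MPa.
F'_nt = 1.3 F_nt − (Ω F_nt / F_nv) f_rv = 1.3·780 − (2·780/579)·110.6 = 716 MPa, capped at F_nt → F'_nt = 716 MPa.
R_n = F'_nt · A_b · n = 716 × 572.6 × 6 / 1000 = 2460 kN.
Allowable strength R_n/Ω = 2460 / 2 = 1230 kN.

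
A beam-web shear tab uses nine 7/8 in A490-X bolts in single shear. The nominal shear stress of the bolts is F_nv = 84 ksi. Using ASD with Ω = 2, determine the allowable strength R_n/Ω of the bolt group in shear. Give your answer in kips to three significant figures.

A_b = π × 0.875² / 4 = 0.6013 in².
R_n = F_nv · A_b · n · n_s = 84 × 0.6013 × 9 × 1 = 454.6 kips.
Allowable strength R_n/Ω = 454.6 / 2 = 227 kips.

227 kips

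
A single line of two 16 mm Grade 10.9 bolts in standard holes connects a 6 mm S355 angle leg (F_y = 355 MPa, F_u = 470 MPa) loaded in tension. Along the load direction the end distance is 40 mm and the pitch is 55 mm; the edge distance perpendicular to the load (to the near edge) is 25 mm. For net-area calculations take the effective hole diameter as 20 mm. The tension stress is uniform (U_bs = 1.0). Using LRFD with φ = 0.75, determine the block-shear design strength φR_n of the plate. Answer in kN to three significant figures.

Shear plane L_v = 40 + 1·55 = 95 mm; A_gv = 95 × 6 = 570 mm².
A_nv = (95 − 1.5·20) × 6 = 390 mm².
A_nt = (25 − 0.5·20) × 6 = 90 mm².
0.6 F_u A_nv = 110 kN; 0.6 F_y A_gv = 121.4 kN → shear rupture governs the shear term.
R_n = 110 + 1.0 × 470 × 90 / 1000 = 152.3 kN.
Design strength φR_n = 0.75 × 152.3 = 114 kN.

114 kN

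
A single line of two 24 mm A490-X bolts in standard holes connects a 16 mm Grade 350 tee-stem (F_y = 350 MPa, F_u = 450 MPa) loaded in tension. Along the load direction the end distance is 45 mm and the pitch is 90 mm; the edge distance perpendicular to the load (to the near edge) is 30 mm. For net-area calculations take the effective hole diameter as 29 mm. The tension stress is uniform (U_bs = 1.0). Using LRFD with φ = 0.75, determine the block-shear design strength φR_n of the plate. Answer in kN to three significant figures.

Shear plane L_v = 45 + 1·90 = 135 mm; A_gv = 135 × 16 = 2160 mm².
A_nv = (135 − 1.5·29) × 16 = 1464 mm².
A_nt = (30 − 0.5·29) × 16 = 248 mm².
0.6 F_u A_nv = 395.3 kN; 0.6 F_y A_gv = 453.6 kN → shear rupture governs the shear term.
R_n = 395.3 + 1.0 × 450 × 248 / 1000 = 506.9 kN.
Design strength φR_n = 0.75 × 506.9 = 380 kN.

380 kN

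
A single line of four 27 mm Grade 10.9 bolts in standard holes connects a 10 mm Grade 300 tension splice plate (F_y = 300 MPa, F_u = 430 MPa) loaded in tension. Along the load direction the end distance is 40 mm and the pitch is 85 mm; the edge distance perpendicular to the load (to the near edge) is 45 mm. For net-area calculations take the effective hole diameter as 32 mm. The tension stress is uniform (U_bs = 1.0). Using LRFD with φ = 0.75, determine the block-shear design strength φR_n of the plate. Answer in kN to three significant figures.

Shear plane L_v = 40 + 3·85 = 295 mm; A_gv = 295 × 10 = 2950 mm².
A_nv = (295 − 3.5·32) × 10 = 1830 mm².
A_nt = (45 − 0.5·32) × 10 = 290 mm².
0.6 F_u A_nv = 472.1 kN; 0.6 F_y A_gv = 531 kN → shear rupture governs the shear term.
R_n = 472.1 + 1.0 × 430 × 290 / 1000 = 596.8 kN.
Design strength φR_n = 0.75 × 596.8 = 448 kN.

448 kN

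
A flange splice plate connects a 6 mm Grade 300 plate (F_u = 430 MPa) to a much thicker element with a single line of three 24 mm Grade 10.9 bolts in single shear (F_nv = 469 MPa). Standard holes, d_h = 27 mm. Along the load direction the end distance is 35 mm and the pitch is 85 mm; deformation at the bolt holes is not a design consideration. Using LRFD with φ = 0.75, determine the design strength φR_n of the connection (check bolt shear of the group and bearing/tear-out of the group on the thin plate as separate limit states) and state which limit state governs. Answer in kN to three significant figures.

Bolt shear: A_b = π·24²/4 = 452.4 mm²; R_n = 469 × 452.4 × 3 × 1 / 1000 = 636.5 kN → 0.75 × 636.5 = 477 kN.
Bearing (1.5 l_c t F_u ≤ 3.0 d t F_u): upper limit = 3.0·24·6·430 / 1000 = 185.8 kN.
  Edge l_c = 35 − 27/2 = 21.5 → r_n = 83.2 kN; interior l_c = 85 − 27 = 58 → r_n = 185.8 kN.
  R_n,bearing = 1·83.2 + 2·185.8 = 454.7 kN → 0.75 × 454.7 = 341 kN.
Bearing governs: 341 kN.

341 kN (bearing governs)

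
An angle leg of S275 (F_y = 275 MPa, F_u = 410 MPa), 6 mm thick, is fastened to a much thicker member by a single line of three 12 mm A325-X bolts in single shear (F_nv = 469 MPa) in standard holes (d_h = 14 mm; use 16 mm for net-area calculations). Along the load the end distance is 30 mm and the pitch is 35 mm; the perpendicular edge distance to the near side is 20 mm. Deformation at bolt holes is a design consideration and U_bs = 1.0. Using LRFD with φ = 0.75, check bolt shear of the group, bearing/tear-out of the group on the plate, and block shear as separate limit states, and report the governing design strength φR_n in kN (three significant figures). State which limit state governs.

Bolt shear: A_b = π·12²/4 = 113.1 mm²; R_n = 469 × 113.1 × 3 × 1 / 1000 = 159.1 kN → 0.75 × 159.1 = 119 kN.
Bearing: edge l_c = 23, r_n = 67.9 kN; interior l_c = 21, r_n = 61.99 kN; R_n = 67.9 + 2·61.99 = 191.9 kN → 144 kN.
Block shear: A_gv = 600, A_nv = 360, A_nt = 72 mm²; R_n = min(0.6F_uA_nv, 0.6F_yA_gv) + U_bs·F_u·A_nt = 118.1 kN → 88.6 kN.
Block shear governs: 88.6 kN.

88.6 kN (block shear governs)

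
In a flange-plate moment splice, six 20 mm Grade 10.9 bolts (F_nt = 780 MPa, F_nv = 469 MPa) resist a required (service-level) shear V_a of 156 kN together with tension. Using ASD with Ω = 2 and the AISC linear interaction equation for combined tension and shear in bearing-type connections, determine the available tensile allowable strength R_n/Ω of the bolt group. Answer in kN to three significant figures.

A_b = π·20²/4 = 314.2 mm²; f_rv = 156 × 1000 / (6 × 314.2) = 82.76 MPa.
F'_nt = 1.3 F_nt − (Ω F_nt / F_nv) f_rv = 1.3·780 − (2·780/469)·82.76 = 738.7 MPa, capped at F_nt → F'_nt = 738.7 MPa.
R_n = F'_nt · A_b · n = 738.7 × 314.2 × 6 / 1000 = 1392 kN.
Allowable strength R_n/Ω = 1392 / 2 = 696 kN.

696 kN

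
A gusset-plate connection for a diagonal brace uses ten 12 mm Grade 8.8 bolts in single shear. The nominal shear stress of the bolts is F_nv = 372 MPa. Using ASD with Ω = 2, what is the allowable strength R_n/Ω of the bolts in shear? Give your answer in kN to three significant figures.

210 kN

A_b = π × 12² / 4 = 113.1 mm².
R_n = F_nv · A_b · n · n_s = 372 × 113.1 × 10 × 1 / 1000 = 420.7 kN.
Allowable strength R_n/Ω = 420.7 / 2 = 210 kN.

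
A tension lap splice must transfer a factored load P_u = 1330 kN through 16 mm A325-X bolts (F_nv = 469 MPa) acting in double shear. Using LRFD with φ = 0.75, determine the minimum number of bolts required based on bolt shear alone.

10 bolts

A_b = π·16²/4 = 201.1 mm².
Per-bolt design strength φR_n = 0.75 × 469 × 201.1 × 2 / 1000 = 141.4 kN.
n ≥ 1330 / 141.4 = 9.403 → use 10 bolts.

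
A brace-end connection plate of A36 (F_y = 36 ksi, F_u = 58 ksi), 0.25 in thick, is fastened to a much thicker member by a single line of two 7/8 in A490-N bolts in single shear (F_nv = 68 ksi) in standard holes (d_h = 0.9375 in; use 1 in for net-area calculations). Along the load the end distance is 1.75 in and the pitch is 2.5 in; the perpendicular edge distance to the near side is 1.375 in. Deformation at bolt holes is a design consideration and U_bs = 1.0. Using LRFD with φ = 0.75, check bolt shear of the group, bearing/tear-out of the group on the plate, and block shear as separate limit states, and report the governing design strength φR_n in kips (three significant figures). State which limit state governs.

26.7 kips (block shear governs)

Bolt shear: A_b = π·0.875²/4 = 0.6013 in²; R_n = 68 × 0.6013 × 2 × 1 = 81.78 kips → 0.75 × 81.78 = 61.3 kips.
Bearing: edge l_c = 1.281, r_n = 22.29 kips; interior l_c = 1.562, r_n = 27.19 kips; R_n = 22.29 + 1·27.19 = 49.48 kips → 37.1 kips.
Block shear: A_gv = 1.062, A_nv = 0.6875, A_nt = 0.2188 in²; R_n = min(0.6F_uA_nv, 0.6F_yA_gv) + U_bs·F_u·A_nt = 35.64 kips → 26.7 kips.
Block shear governs: 26.7 kips.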